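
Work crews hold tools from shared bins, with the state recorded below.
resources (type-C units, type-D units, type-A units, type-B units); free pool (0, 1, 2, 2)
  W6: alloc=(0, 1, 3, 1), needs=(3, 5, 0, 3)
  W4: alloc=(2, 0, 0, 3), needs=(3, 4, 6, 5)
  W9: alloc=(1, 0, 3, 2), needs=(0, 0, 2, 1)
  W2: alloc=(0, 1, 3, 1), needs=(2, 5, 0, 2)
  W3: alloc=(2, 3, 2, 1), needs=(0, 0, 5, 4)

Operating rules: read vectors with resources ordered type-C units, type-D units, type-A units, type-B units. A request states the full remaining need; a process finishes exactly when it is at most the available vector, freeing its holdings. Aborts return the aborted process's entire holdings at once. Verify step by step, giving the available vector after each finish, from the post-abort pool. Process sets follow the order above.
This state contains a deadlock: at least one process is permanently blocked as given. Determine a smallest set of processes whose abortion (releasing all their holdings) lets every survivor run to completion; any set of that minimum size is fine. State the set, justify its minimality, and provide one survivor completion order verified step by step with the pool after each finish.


Minimum abort set: W6.
Key observation: no ordering could ever have run W2 before the abort of W6; with (0, 1, 3, 1) back in the pool it fits at step 3.
No smaller set exists: with zero aborts the deadlock remains.
Survivors finish in the order: W9, W3, W2, W4. Walking it through (pool after the aborts first):
  pool = (0, 2, 5, 3)
  run W9 (needs (0, 0, 2, 1), free (0, 2, 5, 3)); after release of (1, 0, 3, 2) the pool is (1, 2, 8, 5)
  run W3 (needs (0, 0, 5, 4), free (1, 2, 8, 5)); after release of (2, 3, 2, 1) the pool is (3, 5, 10, 6)
  run W2 (needs (2, 5, 0, 2), free (3, 5, 10, 6)); after release of (0, 1, 3, 1) the pool is (3, 6, 13, 7)
  run W4 (needs (3, 4, 6, 5), free (3, 6, 13, 7)); after release of (2, 0, 0, 3) the pool is (5, 6, 13, 10)


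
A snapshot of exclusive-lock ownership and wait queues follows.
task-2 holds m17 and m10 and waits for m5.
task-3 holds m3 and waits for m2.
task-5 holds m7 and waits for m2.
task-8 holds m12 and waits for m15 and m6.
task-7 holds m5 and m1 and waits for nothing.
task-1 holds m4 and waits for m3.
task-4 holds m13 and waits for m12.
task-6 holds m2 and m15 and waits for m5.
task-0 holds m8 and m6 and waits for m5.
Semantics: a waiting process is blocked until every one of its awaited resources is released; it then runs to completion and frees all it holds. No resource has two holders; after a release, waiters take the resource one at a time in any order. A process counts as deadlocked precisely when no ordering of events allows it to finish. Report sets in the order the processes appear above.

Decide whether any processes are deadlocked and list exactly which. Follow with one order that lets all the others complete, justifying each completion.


No process is deadlocked.
Key observation: all waits point, directly or indirectly, at processes that can finish, so nothing is permanently blocked.
A valid finishing order for the others: task-7, task-2, task-6, task-0, task-3, task-8, task-1, task-4, task-5.
Walking it through:
  task-7 waits on nothing -> runs at once and releases m5 and m1
  run task-2 (all its waits — m5 — are resolved); releases m17 and m10
  run task-6 (all its waits — m5 — are resolved); releases m2 and m15
  run task-0 (all its waits — m5 — are resolved); releases m8 and m6
  run task-3 (all its waits — m2 — are resolved); releases m3
  run task-8 (all its waits — m15 and m6 — are resolved); releases m12
  run task-1 (all its waits — m3 — are resolved); releases m4
  run task-4 (all its waits — m12 — are resolved); releases m13
  run task-5 (all its waits — m2 — are resolved); releases m7


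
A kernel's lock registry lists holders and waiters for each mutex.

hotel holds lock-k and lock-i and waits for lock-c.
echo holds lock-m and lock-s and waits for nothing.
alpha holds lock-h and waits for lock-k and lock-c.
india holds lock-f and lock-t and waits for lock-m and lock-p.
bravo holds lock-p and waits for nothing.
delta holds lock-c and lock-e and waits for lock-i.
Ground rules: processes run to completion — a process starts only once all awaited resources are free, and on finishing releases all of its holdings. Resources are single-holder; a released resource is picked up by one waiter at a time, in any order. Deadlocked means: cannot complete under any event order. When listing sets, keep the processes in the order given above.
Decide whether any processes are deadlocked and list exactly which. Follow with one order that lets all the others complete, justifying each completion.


Deadlocked: hotel, alpha and delta.
Key observation: the waits loop around hotel -> delta -> hotel with no way out; alpha waits into the deadlock from upstream.
The rest can finish in the order bravo, echo, india.
Walking it through:
  bravo waits on nothing -> runs at once and releases lock-p
  echo waits on nothing -> runs at once and releases lock-m and lock-s
  india: everything it awaited (lock-m and lock-p) is free; runs, freeing lock-f and lock-t


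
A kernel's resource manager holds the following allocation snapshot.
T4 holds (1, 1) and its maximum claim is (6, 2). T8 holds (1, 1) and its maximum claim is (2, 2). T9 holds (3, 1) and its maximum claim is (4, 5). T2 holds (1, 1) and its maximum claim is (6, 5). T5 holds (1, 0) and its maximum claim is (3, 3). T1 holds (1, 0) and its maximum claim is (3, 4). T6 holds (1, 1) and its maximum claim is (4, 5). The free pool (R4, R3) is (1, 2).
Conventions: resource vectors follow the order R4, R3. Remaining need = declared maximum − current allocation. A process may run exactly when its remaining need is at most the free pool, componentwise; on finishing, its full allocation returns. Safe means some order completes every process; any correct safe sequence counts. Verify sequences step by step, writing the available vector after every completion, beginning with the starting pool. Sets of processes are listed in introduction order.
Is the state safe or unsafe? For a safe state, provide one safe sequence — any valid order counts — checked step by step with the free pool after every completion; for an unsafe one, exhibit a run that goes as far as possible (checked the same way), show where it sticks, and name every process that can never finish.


UNSAFE.
Key observation: after T8, T5 the pool peaks at (3, 3), and each blocked process is short somewhere: T4 on R4; T9 on R3; T2 on R4, R3; T1 on R3; T6 on R3.
The run T8, T5 cannot be extended any further. Verifying each step:
  pool = (1, 2)
  run T8 (needs (1, 1), free (1, 2)); after release of (1, 1) the pool is (2, 3)
  run T5 (needs (2, 3), free (2, 3)); after release of (1, 0) the pool is (3, 3)
  T4 cannot run: need (5, 1) vs free (3, 3) (insufficient R4)
  T9 cannot run: need (1, 4) vs free (3, 3) (insufficient R3)
  T2 cannot run: need (5, 4) vs free (3, 3) (insufficient R4 and R3)
  T1 cannot run: need (2, 4) vs free (3, 3) (insufficient R3)
  T6 cannot run: need (3, 4) vs free (3, 3) (insufficient R3)
Permanently blocked: T4, T9, T2, T1 and T6.


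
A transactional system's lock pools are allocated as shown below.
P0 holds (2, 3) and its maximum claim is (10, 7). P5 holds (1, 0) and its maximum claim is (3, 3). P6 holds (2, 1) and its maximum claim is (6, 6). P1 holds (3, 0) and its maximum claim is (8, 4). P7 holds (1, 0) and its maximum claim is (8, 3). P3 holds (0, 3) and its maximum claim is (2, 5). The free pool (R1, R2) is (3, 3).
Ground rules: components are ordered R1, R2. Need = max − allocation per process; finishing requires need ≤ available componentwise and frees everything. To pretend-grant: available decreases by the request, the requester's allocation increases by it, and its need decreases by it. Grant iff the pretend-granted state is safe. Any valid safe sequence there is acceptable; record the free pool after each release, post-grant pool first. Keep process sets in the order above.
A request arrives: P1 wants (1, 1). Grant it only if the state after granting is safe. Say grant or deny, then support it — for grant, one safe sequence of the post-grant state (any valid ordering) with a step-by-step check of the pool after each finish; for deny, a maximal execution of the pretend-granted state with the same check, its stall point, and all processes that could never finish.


DENY — the pretend-granted state is unsafe.
Key observation: the pool after P3, P5 is (3, 5); every surviving request exceeds it in R1, so progress ends there.
After a pretend grant, a maximal execution: P3, P5 — then nothing else fits. Check, step by step:
  pool = (2, 2)
  P3 needs (2, 2) <= (2, 2) -> finishes; pool += (0, 3) = (2, 5)
  P5 needs (2, 3) <= (2, 5) -> finishes; pool += (1, 0) = (3, 5)
  P0 cannot run: need (8, 4) vs free (3, 5) (insufficient R1)
  P6 cannot run: need (4, 5) vs free (3, 5) (insufficient R1)
  P1 cannot run: need (4, 3) vs free (3, 5) (insufficient R1)
  P7 cannot run: need (7, 3) vs free (3, 5) (insufficient R1)
Had the request been granted, P0, P6, P1 and P7 could never finish.


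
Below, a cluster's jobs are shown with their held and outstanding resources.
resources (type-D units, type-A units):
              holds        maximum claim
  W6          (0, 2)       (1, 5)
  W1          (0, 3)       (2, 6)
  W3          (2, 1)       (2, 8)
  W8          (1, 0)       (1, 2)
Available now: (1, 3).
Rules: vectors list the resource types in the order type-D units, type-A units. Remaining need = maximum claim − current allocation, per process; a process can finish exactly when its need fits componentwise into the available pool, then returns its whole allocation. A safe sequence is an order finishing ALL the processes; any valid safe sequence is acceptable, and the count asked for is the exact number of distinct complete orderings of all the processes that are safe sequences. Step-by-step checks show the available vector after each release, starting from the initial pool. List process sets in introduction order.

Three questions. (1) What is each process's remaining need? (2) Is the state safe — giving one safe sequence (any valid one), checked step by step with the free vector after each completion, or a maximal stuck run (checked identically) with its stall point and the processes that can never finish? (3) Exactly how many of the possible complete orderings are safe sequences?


(1) Outstanding need per process (order type-D units, type-A units):
  W6: (1, 3)
  W1: (2, 3)
  W3: (0, 7)
  W8: (0, 2)
(2) SAFE — a valid safe sequence is W8, W6, W1, W3.
Key observation: the order's first zero-slack moment is W6 ((1, 3) needed, (2, 3) free — a requested resource with nothing to spare).
Verifying each step:
  pool = (1, 3)
  W8 needs (0, 2) <= (1, 3) -> finishes; pool += (1, 0) = (2, 3)
  W6 needs (1, 3) <= (2, 3) -> finishes; pool += (0, 2) = (2, 5)
  W1 needs (2, 3) <= (2, 5) -> finishes; pool += (0, 3) = (2, 8)
  W3 needs (0, 7) <= (2, 8) -> finishes; pool += (2, 1) = (4, 9)
(3) Precisely 3 of the possible complete orderings are safe sequences.


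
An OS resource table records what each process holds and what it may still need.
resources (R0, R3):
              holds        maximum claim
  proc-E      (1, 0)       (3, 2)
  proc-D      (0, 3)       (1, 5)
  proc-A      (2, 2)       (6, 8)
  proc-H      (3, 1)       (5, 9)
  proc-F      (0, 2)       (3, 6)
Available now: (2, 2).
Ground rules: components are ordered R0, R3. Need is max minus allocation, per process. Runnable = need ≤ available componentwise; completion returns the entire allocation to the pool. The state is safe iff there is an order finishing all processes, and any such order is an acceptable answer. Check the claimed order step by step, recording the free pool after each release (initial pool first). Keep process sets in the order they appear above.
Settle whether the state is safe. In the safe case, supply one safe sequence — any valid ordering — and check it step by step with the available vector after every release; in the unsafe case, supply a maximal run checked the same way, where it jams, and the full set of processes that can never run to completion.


The state is UNSAFE.
Key observation: after proc-D, proc-E, proc-F the pool peaks at (3, 7), and each blocked process is short somewhere: proc-A on R0; proc-H on R3.
Going as far as possible: proc-D, proc-E, proc-F; after that, nothing fits. Step-by-step check:
  pool = (2, 2)
  run proc-D (needs (1, 2), free (2, 2)); after release of (0, 3) the pool is (2, 5)
  run proc-E (needs (2, 2), free (2, 5)); after release of (1, 0) the pool is (3, 5)
  run proc-F (needs (3, 4), free (3, 5)); after release of (0, 2) the pool is (3, 7)
  proc-A still needs (4, 6) but only (3, 7) is free — short on R0
  proc-H still needs (2, 8) but only (3, 7) is free — short on R3
Processes that can never finish: proc-A and proc-H.


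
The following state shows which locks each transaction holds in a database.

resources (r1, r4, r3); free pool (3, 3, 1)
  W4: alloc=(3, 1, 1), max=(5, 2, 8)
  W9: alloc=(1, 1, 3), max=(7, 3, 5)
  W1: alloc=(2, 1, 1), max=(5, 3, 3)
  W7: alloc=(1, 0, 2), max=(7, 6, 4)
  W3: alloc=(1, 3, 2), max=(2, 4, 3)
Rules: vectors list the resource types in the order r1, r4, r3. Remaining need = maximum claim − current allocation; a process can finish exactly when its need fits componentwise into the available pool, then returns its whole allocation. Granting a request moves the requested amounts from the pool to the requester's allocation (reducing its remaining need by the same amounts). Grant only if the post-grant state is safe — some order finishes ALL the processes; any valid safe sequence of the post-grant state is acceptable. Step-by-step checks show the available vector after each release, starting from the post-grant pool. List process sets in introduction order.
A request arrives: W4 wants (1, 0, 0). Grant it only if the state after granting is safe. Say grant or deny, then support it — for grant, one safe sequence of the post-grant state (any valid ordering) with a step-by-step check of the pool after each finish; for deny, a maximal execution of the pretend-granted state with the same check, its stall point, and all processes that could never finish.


DENY. Granting would leave the state unsafe.
Key observation: after W3, W1 the pool peaks at (5, 7, 4), and each blocked process is short somewhere: W4 on r3; W9 on r1; W7 on r1.
On the post-grant state, W3, W1 is a maximal run — nothing extends it. Walking it through:
  pool = (2, 3, 1)
  W3: need (1, 1, 1) fits (2, 3, 1); releases (1, 3, 2), pool now (3, 6, 3)
  W1: need (3, 2, 2) fits (3, 6, 3); releases (2, 1, 1), pool now (5, 7, 4)
  W4 cannot run: need (1, 1, 7) vs free (5, 7, 4) (insufficient r3)
  W9 cannot run: need (6, 2, 2) vs free (5, 7, 4) (insufficient r1)
  W7 cannot run: need (6, 6, 2) vs free (5, 7, 4) (insufficient r1)
Processes that could never finish after the grant: W4, W9 and W7.


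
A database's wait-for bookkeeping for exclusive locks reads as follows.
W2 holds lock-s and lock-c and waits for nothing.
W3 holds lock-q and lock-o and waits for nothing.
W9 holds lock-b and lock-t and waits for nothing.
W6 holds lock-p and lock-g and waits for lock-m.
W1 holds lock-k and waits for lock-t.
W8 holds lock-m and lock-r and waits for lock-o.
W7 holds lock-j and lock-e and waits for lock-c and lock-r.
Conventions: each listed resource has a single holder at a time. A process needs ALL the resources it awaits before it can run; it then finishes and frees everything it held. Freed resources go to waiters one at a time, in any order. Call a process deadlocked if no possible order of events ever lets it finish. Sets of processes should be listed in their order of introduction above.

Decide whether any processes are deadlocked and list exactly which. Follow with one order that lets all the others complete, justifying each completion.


No process is deadlocked.
Key observation: the wait relation is loop-free; peeling off processes with no waits unwinds the whole state.
A valid finishing order for the others: W3, W2, W9, W8, W1, W7, W6.
Check, step by step:
  run W3 (it waits on nothing); releases lock-q and lock-o
  run W2 (it waits on nothing); releases lock-s and lock-c
  run W9 (it waits on nothing); releases lock-b and lock-t
  W8 waits on lock-o — all released -> runs and releases lock-m and lock-r
  W1 waits on lock-t — all released -> runs and releases lock-k
  W7 waits on lock-c and lock-r — all released -> runs and releases lock-j and lock-e
  W6 waits on lock-m — all released -> runs and releases lock-p and lock-g


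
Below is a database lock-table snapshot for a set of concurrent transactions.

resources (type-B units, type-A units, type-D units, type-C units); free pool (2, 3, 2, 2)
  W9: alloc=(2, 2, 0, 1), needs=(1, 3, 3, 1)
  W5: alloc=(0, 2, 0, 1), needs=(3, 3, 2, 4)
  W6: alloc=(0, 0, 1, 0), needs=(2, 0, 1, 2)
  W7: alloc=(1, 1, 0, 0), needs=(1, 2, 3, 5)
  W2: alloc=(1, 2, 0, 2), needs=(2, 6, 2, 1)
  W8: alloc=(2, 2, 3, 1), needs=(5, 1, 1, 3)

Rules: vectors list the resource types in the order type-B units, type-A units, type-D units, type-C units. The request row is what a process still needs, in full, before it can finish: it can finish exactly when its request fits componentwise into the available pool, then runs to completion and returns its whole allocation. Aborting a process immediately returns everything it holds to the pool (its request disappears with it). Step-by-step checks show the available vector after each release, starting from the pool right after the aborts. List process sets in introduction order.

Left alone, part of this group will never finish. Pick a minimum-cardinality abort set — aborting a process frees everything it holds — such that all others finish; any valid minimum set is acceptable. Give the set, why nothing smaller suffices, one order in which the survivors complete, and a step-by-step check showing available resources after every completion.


The answer: abort W2.
Key observation: W5 could never have finished before the abort; with (1, 2, 0, 2) returned by W2, it fits at step 1.
Why nothing smaller works: aborting no one leaves the state deadlocked as given.
One survivor order: W5, W6, W9, W8, W7. Step-by-step check (post-abort pool first):
  pool = (3, 5, 2, 4)
  W5: need (3, 3, 2, 4) fits (3, 5, 2, 4); releases (0, 2, 0, 1), pool now (3, 7, 2, 5)
  W6: need (2, 0, 1, 2) fits (3, 7, 2, 5); releases (0, 0, 1, 0), pool now (3, 7, 3, 5)
  W9: need (1, 3, 3, 1) fits (3, 7, 3, 5); releases (2, 2, 0, 1), pool now (5, 9, 3, 6)
  W8: need (5, 1, 1, 3) fits (5, 9, 3, 6); releases (2, 2, 3, 1), pool now (7, 11, 6, 7)
  W7: need (1, 2, 3, 5) fits (7, 11, 6, 7); releases (1, 1, 0, 0), pool now (8, 12, 6, 7)


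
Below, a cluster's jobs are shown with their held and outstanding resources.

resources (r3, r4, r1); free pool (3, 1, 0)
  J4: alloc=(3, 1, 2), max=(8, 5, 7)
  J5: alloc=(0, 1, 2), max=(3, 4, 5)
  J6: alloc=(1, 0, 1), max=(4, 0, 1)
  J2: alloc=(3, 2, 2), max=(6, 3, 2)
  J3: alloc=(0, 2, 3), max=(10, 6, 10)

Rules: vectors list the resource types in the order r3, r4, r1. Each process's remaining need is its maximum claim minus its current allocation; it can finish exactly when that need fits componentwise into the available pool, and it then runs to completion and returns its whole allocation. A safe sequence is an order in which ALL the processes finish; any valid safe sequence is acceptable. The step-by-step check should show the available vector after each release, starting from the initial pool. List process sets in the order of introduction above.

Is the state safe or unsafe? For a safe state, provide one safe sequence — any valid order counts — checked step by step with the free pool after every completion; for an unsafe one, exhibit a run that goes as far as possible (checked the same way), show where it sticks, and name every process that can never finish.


The state is SAFE; one workable sequence: J6, J2, J5, J4, J3.
Key observation: the order's first zero-slack moment is J6 ((3, 0, 0) needed, (3, 1, 0) free — a requested resource with nothing to spare).
Verifying each step:
  pool = (3, 1, 0)
  J6 needs (3, 0, 0) <= (3, 1, 0) -> finishes; pool += (1, 0, 1) = (4, 1, 1)
  J2 needs (3, 1, 0) <= (4, 1, 1) -> finishes; pool += (3, 2, 2) = (7, 3, 3)
  J5 needs (3, 3, 3) <= (7, 3, 3) -> finishes; pool += (0, 1, 2) = (7, 4, 5)
  J4 needs (5, 4, 5) <= (7, 4, 5) -> finishes; pool += (3, 1, 2) = (10, 5, 7)
  J3 needs (10, 4, 7) <= (10, 5, 7) -> finishes; pool += (0, 2, 3) = (10, 7, 10)


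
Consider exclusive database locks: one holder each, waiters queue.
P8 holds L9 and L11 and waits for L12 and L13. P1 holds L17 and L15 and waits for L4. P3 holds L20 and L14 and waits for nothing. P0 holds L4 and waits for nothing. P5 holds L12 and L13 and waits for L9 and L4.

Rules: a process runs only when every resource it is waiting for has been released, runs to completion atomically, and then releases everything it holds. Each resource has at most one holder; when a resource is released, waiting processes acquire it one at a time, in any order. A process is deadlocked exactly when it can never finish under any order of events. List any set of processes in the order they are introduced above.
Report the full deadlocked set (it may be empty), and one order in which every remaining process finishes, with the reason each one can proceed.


Deadlocked: P8 and P5.
Key observation: the wait chain closes on itself along P8 -> P5 -> P8; no other process is dragged down with it.
One completion order for the rest: P0, P1, P3.
Verifying each step:
  P0 waits on nothing -> runs at once and releases L4
  P1 waits on L4 — all released -> runs and releases L17 and L15
  P3 waits on nothing -> runs at once and releases L20 and L14


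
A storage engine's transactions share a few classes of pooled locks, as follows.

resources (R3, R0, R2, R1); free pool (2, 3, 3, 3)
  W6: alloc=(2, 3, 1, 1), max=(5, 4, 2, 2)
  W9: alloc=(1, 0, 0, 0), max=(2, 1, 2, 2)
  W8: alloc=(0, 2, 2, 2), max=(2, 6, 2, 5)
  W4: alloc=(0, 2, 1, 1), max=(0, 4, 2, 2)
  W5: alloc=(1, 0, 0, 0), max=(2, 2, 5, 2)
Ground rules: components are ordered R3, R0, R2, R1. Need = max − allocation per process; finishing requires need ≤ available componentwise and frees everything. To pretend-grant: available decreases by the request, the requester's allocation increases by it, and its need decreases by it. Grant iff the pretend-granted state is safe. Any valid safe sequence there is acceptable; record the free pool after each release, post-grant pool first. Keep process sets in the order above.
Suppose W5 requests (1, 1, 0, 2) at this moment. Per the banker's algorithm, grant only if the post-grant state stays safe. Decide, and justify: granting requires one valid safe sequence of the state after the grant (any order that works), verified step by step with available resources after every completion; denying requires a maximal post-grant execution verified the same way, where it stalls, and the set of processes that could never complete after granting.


DENY — the pretend-granted state is unsafe.
Key observation: after W4, W9 the pool peaks at (2, 4, 4, 2), and each blocked process is short somewhere: W6 on R3; W8 on R1; W5 on R2.
After a pretend grant, a maximal execution: W4, W9 — then nothing else fits. Verifying each step:
  pool = (1, 2, 3, 1)
  W4: need (0, 2, 1, 1) fits (1, 2, 3, 1); releases (0, 2, 1, 1), pool now (1, 4, 4, 2)
  W9: need (1, 1, 2, 2) fits (1, 4, 4, 2); releases (1, 0, 0, 0), pool now (2, 4, 4, 2)
  blocked: W6 wants (3, 1, 1, 1), pool (2, 4, 4, 2) — not enough R3
  blocked: W8 wants (2, 4, 0, 3), pool (2, 4, 4, 2) — not enough R1
  blocked: W5 wants (0, 1, 5, 0), pool (2, 4, 4, 2) — not enough R2
Processes that could never finish after the grant: W6, W8 and W5.


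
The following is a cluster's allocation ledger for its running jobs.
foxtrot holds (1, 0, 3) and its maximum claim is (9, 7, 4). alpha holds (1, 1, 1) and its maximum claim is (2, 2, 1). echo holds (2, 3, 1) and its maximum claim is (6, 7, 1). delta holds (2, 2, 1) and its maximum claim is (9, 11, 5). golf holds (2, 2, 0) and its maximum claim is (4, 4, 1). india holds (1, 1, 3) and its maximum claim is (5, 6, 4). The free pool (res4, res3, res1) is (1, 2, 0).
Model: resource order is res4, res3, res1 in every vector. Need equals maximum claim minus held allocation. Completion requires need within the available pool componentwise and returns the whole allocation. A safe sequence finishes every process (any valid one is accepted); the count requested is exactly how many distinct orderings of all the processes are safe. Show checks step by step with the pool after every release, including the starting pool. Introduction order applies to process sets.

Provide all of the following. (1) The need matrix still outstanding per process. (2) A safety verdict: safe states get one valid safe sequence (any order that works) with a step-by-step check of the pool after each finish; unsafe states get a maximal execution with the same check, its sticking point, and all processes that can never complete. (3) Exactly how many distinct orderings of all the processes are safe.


(1) Remaining need (order res4, res3, res1):
  foxtrot: (8, 7, 1)
  alpha: (1, 1, 0)
  echo: (4, 4, 0)
  delta: (7, 9, 4)
  golf: (2, 2, 1)
  india: (4, 5, 1)
(2) SAFE — a valid safe sequence is alpha, golf, india, echo, delta, foxtrot.
Key observation: at alpha the run first touches a limit — (1, 1, 0) against (1, 2, 0), exact on a resource it actually requests.
Verifying each step:
  pool = (1, 2, 0)
  run alpha (needs (1, 1, 0), free (1, 2, 0)); after release of (1, 1, 1) the pool is (2, 3, 1)
  run golf (needs (2, 2, 1), free (2, 3, 1)); after release of (2, 2, 0) the pool is (4, 5, 1)
  run india (needs (4, 5, 1), free (4, 5, 1)); after release of (1, 1, 3) the pool is (5, 6, 4)
  run echo (needs (4, 4, 0), free (5, 6, 4)); after release of (2, 3, 1) the pool is (7, 9, 5)
  run delta (needs (7, 9, 4), free (7, 9, 5)); after release of (2, 2, 1) the pool is (9, 11, 6)
  run foxtrot (needs (8, 7, 1), free (9, 11, 6)); after release of (1, 0, 3) the pool is (10, 11, 9)
(3) The exact count: 2 of the possible complete orderings are safe sequences.


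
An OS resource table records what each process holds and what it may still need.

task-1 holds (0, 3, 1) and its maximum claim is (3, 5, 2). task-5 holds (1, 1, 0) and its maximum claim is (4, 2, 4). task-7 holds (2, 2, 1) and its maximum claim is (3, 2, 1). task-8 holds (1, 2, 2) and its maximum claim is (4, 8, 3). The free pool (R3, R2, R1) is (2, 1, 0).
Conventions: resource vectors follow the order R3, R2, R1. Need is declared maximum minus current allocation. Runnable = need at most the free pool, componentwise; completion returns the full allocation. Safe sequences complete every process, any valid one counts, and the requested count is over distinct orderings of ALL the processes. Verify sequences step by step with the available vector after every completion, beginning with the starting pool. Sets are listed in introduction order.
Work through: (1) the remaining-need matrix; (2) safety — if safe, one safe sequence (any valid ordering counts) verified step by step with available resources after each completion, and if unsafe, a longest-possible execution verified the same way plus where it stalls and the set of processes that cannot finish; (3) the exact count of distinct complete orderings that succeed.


(1) Outstanding need per process (order R3, R2, R1):
  task-1: (3, 2, 1)
  task-5: (3, 1, 4)
  task-7: (1, 0, 0)
  task-8: (3, 6, 1)
(2) The state is SAFE; one workable sequence: task-7, task-1, task-8, task-5.
Key observation: task-1 is the earliest step where a requested resource binds exactly: need (3, 2, 1), pool (4, 3, 1) at its turn.
Step-by-step check:
  pool = (2, 1, 0)
  run task-7 (needs (1, 0, 0), free (2, 1, 0)); after release of (2, 2, 1) the pool is (4, 3, 1)
  run task-1 (needs (3, 2, 1), free (4, 3, 1)); after release of (0, 3, 1) the pool is (4, 6, 2)
  run task-8 (needs (3, 6, 1), free (4, 6, 2)); after release of (1, 2, 2) the pool is (5, 8, 4)
  run task-5 (needs (3, 1, 4), free (5, 8, 4)); after release of (1, 1, 0) the pool is (6, 9, 4)
(3) Exactly 1 of the possible complete orderings is a safe sequence.


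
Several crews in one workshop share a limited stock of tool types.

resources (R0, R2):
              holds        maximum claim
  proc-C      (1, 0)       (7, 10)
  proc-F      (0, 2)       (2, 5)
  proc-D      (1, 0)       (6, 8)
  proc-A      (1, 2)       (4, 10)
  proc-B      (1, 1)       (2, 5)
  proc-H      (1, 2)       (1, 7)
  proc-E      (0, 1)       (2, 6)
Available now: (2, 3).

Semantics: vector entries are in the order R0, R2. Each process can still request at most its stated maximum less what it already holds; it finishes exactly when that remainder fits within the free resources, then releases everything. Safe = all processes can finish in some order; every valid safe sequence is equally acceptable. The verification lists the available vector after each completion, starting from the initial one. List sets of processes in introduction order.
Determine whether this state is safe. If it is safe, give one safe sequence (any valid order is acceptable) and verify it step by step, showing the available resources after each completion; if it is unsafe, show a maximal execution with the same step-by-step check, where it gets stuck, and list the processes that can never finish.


SAFE, for example via the order proc-F, proc-H, proc-E, proc-B, proc-A, proc-D, proc-C.
Key observation: reading the order forward, proc-F is the first process whose need (2, 3) meets the free pool (2, 3) exactly on a resource it requests.
Verifying each step:
  pool = (2, 3)
  proc-F needs (2, 3) <= (2, 3) -> finishes; pool += (0, 2) = (2, 5)
  proc-H needs (0, 5) <= (2, 5) -> finishes; pool += (1, 2) = (3, 7)
  proc-E needs (2, 5) <= (3, 7) -> finishes; pool += (0, 1) = (3, 8)
  proc-B needs (1, 4) <= (3, 8) -> finishes; pool += (1, 1) = (4, 9)
  proc-A needs (3, 8) <= (4, 9) -> finishes; pool += (1, 2) = (5, 11)
  proc-D needs (5, 8) <= (5, 11) -> finishes; pool += (1, 0) = (6, 11)
  proc-C needs (6, 10) <= (6, 11) -> finishes; pool += (1, 0) = (7, 11)


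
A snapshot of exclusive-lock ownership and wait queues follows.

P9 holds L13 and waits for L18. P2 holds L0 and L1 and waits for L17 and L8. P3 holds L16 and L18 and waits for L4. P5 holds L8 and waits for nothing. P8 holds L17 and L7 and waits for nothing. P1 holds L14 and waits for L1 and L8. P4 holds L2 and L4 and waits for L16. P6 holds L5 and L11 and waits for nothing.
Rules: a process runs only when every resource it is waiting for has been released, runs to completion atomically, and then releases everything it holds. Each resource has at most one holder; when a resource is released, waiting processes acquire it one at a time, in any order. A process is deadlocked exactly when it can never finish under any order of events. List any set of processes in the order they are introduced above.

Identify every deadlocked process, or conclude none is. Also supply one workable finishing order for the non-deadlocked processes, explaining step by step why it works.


Deadlocked set: P9, P3 and P4.
Key observation: along P3 -> P4 -> P3, each member waits on what the next one holds — a deadlock; P9 waits into the deadlock from upstream.
One completion order for the rest: P6, P5, P8, P2, P1.
Check, step by step:
  run P6 (it waits on nothing); releases L5 and L11
  run P5 (it waits on nothing); releases L8
  run P8 (it waits on nothing); releases L17 and L7
  run P2 (all its waits — L17 and L8 — are resolved); releases L0 and L1
  run P1 (all its waits — L1 and L8 — are resolved); releases L14


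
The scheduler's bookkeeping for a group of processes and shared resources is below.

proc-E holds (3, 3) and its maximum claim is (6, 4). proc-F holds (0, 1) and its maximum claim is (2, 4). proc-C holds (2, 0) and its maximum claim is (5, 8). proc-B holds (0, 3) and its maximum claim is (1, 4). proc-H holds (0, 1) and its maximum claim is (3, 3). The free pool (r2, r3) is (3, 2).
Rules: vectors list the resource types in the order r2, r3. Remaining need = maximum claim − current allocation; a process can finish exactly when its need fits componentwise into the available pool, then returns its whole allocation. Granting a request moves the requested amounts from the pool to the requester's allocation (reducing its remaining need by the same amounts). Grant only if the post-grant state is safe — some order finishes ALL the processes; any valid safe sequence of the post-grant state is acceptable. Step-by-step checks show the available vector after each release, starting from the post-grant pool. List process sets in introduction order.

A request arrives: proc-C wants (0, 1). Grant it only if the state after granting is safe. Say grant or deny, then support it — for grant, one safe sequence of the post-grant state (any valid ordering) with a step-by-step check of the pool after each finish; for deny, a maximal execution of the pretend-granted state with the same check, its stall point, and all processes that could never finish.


GRANT — the state after the grant stays safe, e.g. via proc-B, proc-E, proc-C, proc-H, proc-F.
Key observation: (3, 1) free after granting still covers proc-B first, and each release covers the next.
Verifying the post-grant state step by step:
  pool = (3, 1)
  run proc-B (needs (1, 1), free (3, 1)); after release of (0, 3) the pool is (3, 4)
  run proc-E (needs (3, 1), free (3, 4)); after release of (3, 3) the pool is (6, 7)
  run proc-C (needs (3, 7), free (6, 7)); after release of (2, 1) the pool is (8, 8)
  run proc-H (needs (3, 2), free (8, 8)); after release of (0, 1) the pool is (8, 9)
  run proc-F (needs (2, 3), free (8, 9)); after release of (0, 1) the pool is (8, 10)


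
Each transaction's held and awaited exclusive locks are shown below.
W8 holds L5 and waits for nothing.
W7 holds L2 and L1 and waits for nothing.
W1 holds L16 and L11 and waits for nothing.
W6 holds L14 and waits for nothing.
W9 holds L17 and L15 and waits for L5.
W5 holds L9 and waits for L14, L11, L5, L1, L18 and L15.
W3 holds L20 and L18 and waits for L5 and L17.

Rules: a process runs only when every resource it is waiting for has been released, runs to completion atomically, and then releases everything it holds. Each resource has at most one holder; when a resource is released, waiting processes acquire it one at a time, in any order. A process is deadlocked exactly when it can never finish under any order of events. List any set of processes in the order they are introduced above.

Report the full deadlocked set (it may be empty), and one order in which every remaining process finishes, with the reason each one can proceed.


Nothing here is deadlocked.
Key observation: the wait relation is loop-free; peeling off processes with no waits unwinds the whole state.
The rest can finish in the order W6, W7, W8, W9, W3, W1, W5.
Step-by-step check:
  W6: no waits; runs immediately, freeing L14
  W7: no waits; runs immediately, freeing L2 and L1
  W8: no waits; runs immediately, freeing L5
  W9 waits on L5 — all released -> runs and releases L17 and L15
  W3 waits on L5 and L17 — all released -> runs and releases L20 and L18
  W1: no waits; runs immediately, freeing L16 and L11
  W5 waits on L14, L11, L5, L1, L18 and L15 — all released -> runs and releases L9


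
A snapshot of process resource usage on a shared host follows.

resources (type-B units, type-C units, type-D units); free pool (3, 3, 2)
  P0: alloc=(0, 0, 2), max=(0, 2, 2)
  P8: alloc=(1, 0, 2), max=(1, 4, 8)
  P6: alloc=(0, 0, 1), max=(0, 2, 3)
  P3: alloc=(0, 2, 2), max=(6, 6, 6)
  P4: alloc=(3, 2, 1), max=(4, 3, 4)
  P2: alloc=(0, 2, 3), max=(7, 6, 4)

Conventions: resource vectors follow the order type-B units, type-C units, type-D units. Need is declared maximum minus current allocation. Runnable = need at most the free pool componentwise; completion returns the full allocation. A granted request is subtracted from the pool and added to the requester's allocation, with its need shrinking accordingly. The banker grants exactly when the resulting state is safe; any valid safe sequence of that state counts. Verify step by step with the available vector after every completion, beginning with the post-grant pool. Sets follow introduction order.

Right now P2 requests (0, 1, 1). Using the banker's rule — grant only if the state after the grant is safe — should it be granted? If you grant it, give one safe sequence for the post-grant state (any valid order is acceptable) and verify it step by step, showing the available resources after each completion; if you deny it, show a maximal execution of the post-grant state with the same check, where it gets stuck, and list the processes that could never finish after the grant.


GRANT. The post-grant state is safe; one safe sequence: P0, P4, P3, P8, P2, P6.
Key observation: even at the reduced pool (3, 2, 1), P0 fits immediately, so safety survives the grant.
Check on the post-grant state, step by step:
  pool = (3, 2, 1)
  P0: need (0, 2, 0) fits (3, 2, 1); releases (0, 0, 2), pool now (3, 2, 3)
  P4: need (1, 1, 3) fits (3, 2, 3); releases (3, 2, 1), pool now (6, 4, 4)
  P3: need (6, 4, 4) fits (6, 4, 4); releases (0, 2, 2), pool now (6, 6, 6)
  P8: need (0, 4, 6) fits (6, 6, 6); releases (1, 0, 2), pool now (7, 6, 8)
  P2: need (7, 3, 0) fits (7, 6, 8); releases (0, 3, 4), pool now (7, 9, 12)
  P6: need (0, 2, 2) fits (7, 9, 12); releases (0, 0, 1), pool now (7, 9, 13)


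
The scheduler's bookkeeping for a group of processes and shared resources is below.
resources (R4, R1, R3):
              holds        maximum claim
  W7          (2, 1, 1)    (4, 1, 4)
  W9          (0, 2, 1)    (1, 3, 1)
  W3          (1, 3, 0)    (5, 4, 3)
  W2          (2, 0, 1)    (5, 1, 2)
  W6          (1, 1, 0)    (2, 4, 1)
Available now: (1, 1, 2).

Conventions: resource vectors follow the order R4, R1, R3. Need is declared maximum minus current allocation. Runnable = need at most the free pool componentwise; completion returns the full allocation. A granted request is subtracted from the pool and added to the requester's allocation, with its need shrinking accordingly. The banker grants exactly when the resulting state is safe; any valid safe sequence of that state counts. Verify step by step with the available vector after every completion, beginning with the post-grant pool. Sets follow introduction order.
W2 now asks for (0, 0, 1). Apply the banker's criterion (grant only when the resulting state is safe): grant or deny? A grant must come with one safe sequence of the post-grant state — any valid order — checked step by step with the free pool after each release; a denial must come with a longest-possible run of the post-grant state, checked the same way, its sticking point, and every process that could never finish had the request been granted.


DENY. Granting would leave the state unsafe.
Key observation: after W9, W6 the pool peaks at (2, 4, 2), and each blocked process is short somewhere: W7 on R3; W3 on R4, R3; W2 on R4.
On the post-grant state, W9, W6 is a maximal run — nothing extends it. Check, step by step:
  pool = (1, 1, 1)
  W9: need (1, 1, 0) fits (1, 1, 1); releases (0, 2, 1), pool now (1, 3, 2)
  W6: need (1, 3, 1) fits (1, 3, 2); releases (1, 1, 0), pool now (2, 4, 2)
  W7 cannot run: need (2, 0, 3) vs free (2, 4, 2) (insufficient R3)
  W3 cannot run: need (4, 1, 3) vs free (2, 4, 2) (insufficient R4 and R3)
  W2 cannot run: need (3, 1, 0) vs free (2, 4, 2) (insufficient R4)
Had the request been granted, W7, W3 and W2 could never finish.


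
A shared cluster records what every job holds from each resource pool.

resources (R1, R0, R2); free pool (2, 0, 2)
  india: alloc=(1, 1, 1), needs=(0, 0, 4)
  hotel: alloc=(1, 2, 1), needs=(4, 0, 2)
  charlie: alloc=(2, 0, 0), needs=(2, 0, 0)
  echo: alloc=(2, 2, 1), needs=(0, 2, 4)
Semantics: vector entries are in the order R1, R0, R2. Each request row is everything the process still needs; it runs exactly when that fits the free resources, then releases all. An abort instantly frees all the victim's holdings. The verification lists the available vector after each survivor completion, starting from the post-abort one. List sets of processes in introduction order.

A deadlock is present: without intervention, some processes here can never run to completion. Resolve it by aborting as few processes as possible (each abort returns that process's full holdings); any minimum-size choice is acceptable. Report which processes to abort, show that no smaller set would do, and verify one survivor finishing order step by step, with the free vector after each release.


Abort india.
Key observation: aborting india returns (1, 1, 1), and echo — hopeless before — runs at step 3 with the returned capacity in the pool.
Why nothing smaller works: aborting no one leaves the state deadlocked as given.
One survivor order: charlie, hotel, echo. Check, step by step (post-abort pool first):
  pool = (3, 1, 3)
  charlie needs (2, 0, 0) <= (3, 1, 3) -> finishes; pool += (2, 0, 0) = (5, 1, 3)
  hotel needs (4, 0, 2) <= (5, 1, 3) -> finishes; pool += (1, 2, 1) = (6, 3, 4)
  echo needs (0, 2, 4) <= (6, 3, 4) -> finishes; pool += (2, 2, 1) = (8, 5, 5)
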